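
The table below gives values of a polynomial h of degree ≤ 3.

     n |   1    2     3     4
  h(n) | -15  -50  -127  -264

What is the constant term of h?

Write h(n) = an^3 + bn^2 + cn + d. Substituting each data point gives a linear system:
  a + b + c + d = -15
  8a + 4b + 2c + d = -50
  27a + 9b + 3c + d = -127
  64a + 16b + 4c + d = -264
Solving the system yields a = -3, b = -3, c = -5, d = -4.
So h(n) = -3n³ - 3n² - 5n - 4.
The constant term is -4.

-4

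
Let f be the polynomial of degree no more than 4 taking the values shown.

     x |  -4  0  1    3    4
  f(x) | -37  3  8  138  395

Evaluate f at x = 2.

35

Write f(x) = ax^4 + bx^3 + cx^2 + dx + e. Substituting each data point gives a linear system:
  256a - 64b + 16c - 4d + e = -37
  e = 3
  a + b + c + d + e = 8
  81a + 27b + 9c + 3d + e = 138
  256a + 64b + 16c + 4d + e = 395
Solving the system yields a = 1, b = 3, c = -5, d = 6, e = 3.
So f(x) = x^4 + 3x^3 - 5x^2 + 6x + 3.
Then f(2) = 35.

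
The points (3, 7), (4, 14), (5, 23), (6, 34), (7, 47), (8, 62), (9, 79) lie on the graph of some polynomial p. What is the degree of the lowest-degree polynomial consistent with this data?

2

Forward differences of the values at x = 3, 4, 5, 6, 7, 8, 9:
  p  : 7  14  23  34  47  62  79
  Δ  : 7  9  11  13  15  17
  Δ^2: 2  2  2  2  2
  Δ^3: 0  0  0  0
  Δ^4: 0  0  0
  Δ^5: 0  0
  Δ^6: 0
The second differences are constant (2) and nonzero, while all higher differences vanish, so the minimal degree is 2.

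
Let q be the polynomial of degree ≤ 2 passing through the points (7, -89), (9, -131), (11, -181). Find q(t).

Write q(t) = at^2 + bt + c. Substituting each data point gives a linear system:
  49a + 7b + c = -89
  81a + 9b + c = -131
  121a + 11b + c = -181
Solving the system yields a = -1, b = -5, c = -5.
So q(t) = -t^2 - 5t - 5.
Check: q(11) = -181. ✓

q(t) = -t^2 - 5t - 5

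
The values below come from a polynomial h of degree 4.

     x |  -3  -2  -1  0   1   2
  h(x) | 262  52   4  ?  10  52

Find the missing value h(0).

The 5 known points determine the degree-4 polynomial uniquely.
Write h(x) = ax^4 + bx^3 + cx^2 + dx + e. Substituting each data point gives a linear system:
  81a - 27b + 9c - 3d + e = 262
  16a - 8b + 4c - 2d + e = 52
  a - b + c - d + e = 4
  a + b + c + d + e = 10
  16a + 8b + 4c + 2d + e = 52
Solving the system yields a = 3, b = -1, c = 0, d = 4, e = 4.
So h(x) = 3x^4 - x^3 + 4x + 4.
Then h(0) = 4.

4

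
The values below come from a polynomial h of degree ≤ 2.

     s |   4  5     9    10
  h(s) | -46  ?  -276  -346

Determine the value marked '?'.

The 3 known points determine the degree-2 polynomial uniquely.
Write h(s) = as^2 + bs + c. Substituting each data point gives a linear system:
  16a + 4b + c = -46
  81a + 9b + c = -276
  100a + 10b + c = -346
Solving the system yields a = -4, b = 6, c = -6.
So h(s) = -4s^2 + 6s - 6.
Then h(5) = -76.

-76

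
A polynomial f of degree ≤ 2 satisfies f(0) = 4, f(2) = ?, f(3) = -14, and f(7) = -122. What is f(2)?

-2

The 3 known points determine the degree-2 polynomial uniquely.
Write f(u) = au^2 + bu + c. Substituting each data point gives a linear system:
  c = 4
  9a + 3b + c = -14
  49a + 7b + c = -122
Solving the system yields a = -3, b = 3, c = 4.
So f(u) = -3u^2 + 3u + 4.
Then f(2) = -2.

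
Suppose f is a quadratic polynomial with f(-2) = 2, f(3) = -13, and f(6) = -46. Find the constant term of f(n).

Write f(n) = an^2 + bn + c. Substituting each data point gives a linear system:
  4a - 2b + c = 2
  9a + 3b + c = -13
  36a + 6b + c = -46
Solving the system yields a = -1, b = -2, c = 2.
So f(n) = -n^2 - 2n + 2.
The constant term is 2.

2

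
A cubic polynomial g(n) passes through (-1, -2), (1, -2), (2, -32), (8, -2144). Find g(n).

g(n) = -4n^3 - 2n^2 + 4n

Using the Lagrange interpolation formula with nodes -1, 1, 2, 8:
  L_0(n) = (n - 1)(n - 2)(n - 8) / -54
  L_1(n) = (n + 1)(n - 2)(n - 8) / 14
  L_2(n) = (n + 1)(n - 1)(n - 8) / -18
  L_3(n) = (n + 1)(n - 1)(n - 2) / 378
Then g(n) = -2·L_0(n) - 2·L_1(n) - 32·L_2(n) - 2144·L_3(n).
Expanding and collecting terms gives g(n) = -4n^3 - 2n^2 + 4n.
Check: g(8) = -2144. ✓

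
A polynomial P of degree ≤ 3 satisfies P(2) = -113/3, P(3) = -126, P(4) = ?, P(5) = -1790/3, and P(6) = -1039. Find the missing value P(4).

-907/3

On equispaced nodes a degree-3 polynomial has vanishing fourth forward difference, so
  P(2) - 4·P(3) + 6·P(4) - 4·P(5) + P(6) = 0.
Substituting the known values and solving for P(4):
  6·P(4) = -1814
  P(4) = -907/3.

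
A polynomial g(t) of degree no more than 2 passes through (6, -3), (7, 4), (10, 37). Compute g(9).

Using the Lagrange interpolation formula with nodes 6, 7, 10:
  L_0(t) = (t - 7)(t - 10) / 4
  L_1(t) = (t - 6)(t - 10) / -3
  L_2(t) = (t - 6)(t - 7) / 12
Then g(t) = -3·L_0(t) + 4·L_1(t) + 37·L_2(t).
Expanding and collecting terms gives g(t) = t² - 6t - 3.
Evaluating at t = 9: g(9) = 24.

24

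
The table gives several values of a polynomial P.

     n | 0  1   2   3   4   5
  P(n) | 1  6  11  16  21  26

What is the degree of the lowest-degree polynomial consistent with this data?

1

Forward differences of the values at n = 0, 1, 2, 3, 4, 5:
  P  : 1  6  11  16  21  26
  Δ  : 5  5  5  5  5
  Δ^2: 0  0  0  0
  Δ^3: 0  0  0
  Δ^4: 0  0
  Δ^5: 0
The first differences are constant (5) and nonzero, while all higher differences vanish, so the minimal degree is 1.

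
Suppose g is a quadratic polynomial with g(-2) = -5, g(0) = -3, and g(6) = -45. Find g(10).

-113

Using the Lagrange interpolation formula with nodes -2, 0, 6:
  L_0(t) = t(t - 6) / 16
  L_1(t) = (t + 2)(t - 6) / -12
  L_2(t) = (t + 2)t / 48
Then g(t) = -5·L_0(t) - 3·L_1(t) - 45·L_2(t).
Expanding and collecting terms gives g(t) = -t^2 - t - 3.
Evaluating at t = 10: g(10) = -113.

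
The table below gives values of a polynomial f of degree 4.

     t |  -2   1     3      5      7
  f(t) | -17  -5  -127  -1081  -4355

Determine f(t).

Using the Lagrange interpolation formula with nodes -2, 1, 3, 5, 7:
  L_0(t) = (t - 1)(t - 3)(t - 5)(t - 7) / 945
  L_1(t) = (t + 2)(t - 3)(t - 5)(t - 7) / -144
  L_2(t) = (t + 2)(t - 1)(t - 5)(t - 7) / 80
  L_3(t) = (t + 2)(t - 1)(t - 3)(t - 7) / -112
  L_4(t) = (t + 2)(t - 1)(t - 3)(t - 5) / 432
Then f(t) = -17·L_0(t) - 5·L_1(t) - 127·L_2(t) - 1081·L_3(t) - 4355·L_4(t).
Expanding and collecting terms gives f(t) = -2t⁴ + t³ + 3t² - 6t - 1.
Check: f(7) = -4355. ✓

f(t) = -2t^4 + t^3 + 3t^2 - 6t - 1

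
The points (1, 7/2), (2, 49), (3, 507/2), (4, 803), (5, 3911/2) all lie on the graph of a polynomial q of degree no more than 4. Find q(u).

Write q(u) = au^4 + bu^3 + cu^2 + du + e. Substituting each data point gives a linear system:
  a + b + c + d + e = 7/2
  16a + 8b + 4c + 2d + e = 49
  81a + 27b + 9c + 3d + e = 507/2
  256a + 64b + 16c + 4d + e = 803
  625a + 125b + 25c + 5d + e = 3911/2
Solving the system yields a = 3, b = 1, c = -3/2, d = -2, e = 3.
So q(u) = 3u^4 + u^3 - (3/2)u^2 - 2u + 3.
Check: q(1) = 7/2. ✓

q(u) = 3u^4 + u^3 - (3/2)u^2 - 2u + 3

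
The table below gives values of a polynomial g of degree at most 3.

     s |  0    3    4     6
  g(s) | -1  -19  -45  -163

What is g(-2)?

Write g(s) = as^3 + bs^2 + cs + d. Substituting each data point gives a linear system:
  d = -1
  27a + 9b + 3c + d = -19
  64a + 16b + 4c + d = -45
  216a + 36b + 6c + d = -163
Solving the system yields a = -1, b = 2, c = -3, d = -1.
So g(s) = -s^3 + 2s^2 - 3s - 1.
Then g(-2) = 21.

21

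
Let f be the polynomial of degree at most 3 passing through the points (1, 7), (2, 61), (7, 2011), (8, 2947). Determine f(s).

f(s) = 5s^3 + 6s^2 + s - 5

Using the Lagrange interpolation formula with nodes 1, 2, 7, 8:
  L_0(s) = (s - 2)(s - 7)(s - 8) / -42
  L_1(s) = (s - 1)(s - 7)(s - 8) / 30
  L_2(s) = (s - 1)(s - 2)(s - 8) / -30
  L_3(s) = (s - 1)(s - 2)(s - 7) / 42
Then f(s) = 7·L_0(s) + 61·L_1(s) + 2011·L_2(s) + 2947·L_3(s).
Expanding and collecting terms gives f(s) = 5s^3 + 6s^2 + s - 5.
Check: f(7) = 2011. ✓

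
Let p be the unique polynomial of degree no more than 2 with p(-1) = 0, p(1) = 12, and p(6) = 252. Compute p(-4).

Write p(n) = an^2 + bn + c. Substituting each data point gives a linear system:
  a - b + c = 0
  a + b + c = 12
  36a + 6b + c = 252
Solving the system yields a = 6, b = 6, c = 0.
So p(n) = 6n² + 6n.
Then p(-4) = 72.

72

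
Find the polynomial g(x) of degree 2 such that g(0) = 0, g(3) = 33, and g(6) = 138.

Using the Lagrange interpolation formula with nodes 0, 3, 6:
  L_0(x) = (x - 3)(x - 6) / 18
  L_1(x) = x(x - 6) / -9
  L_2(x) = x(x - 3) / 18
Then g(x) = 0·L_0(x) + 33·L_1(x) + 138·L_2(x).
Expanding and collecting terms gives g(x) = 4x^2 - x.
Check: g(6) = 138. ✓

g(x) = 4x^2 - x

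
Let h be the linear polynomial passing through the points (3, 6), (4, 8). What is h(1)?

Write h(u) = au + b. Substituting each data point gives a linear system:
  3a + b = 6
  4a + b = 8
Solving the system yields a = 2, b = 0.
So h(u) = 2u.
Then h(1) = 2.

2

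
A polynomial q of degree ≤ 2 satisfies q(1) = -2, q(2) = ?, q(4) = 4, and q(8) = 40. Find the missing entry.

-2

The 3 known points determine the degree-2 polynomial uniquely.
Write q(x) = ax^2 + bx + c. Substituting each data point gives a linear system:
  a + b + c = -2
  16a + 4b + c = 4
  64a + 8b + c = 40
Solving the system yields a = 1, b = -3, c = 0.
So q(x) = x^2 - 3x.
Then q(2) = -2.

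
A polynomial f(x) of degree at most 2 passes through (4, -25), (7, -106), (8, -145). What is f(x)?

Using the Lagrange interpolation formula with nodes 4, 7, 8:
  L_0(x) = (x - 7)(x - 8) / 12
  L_1(x) = (x - 4)(x - 8) / -3
  L_2(x) = (x - 4)(x - 7) / 4
Then f(x) = -25·L_0(x) - 106·L_1(x) - 145·L_2(x).
Expanding and collecting terms gives f(x) = -3x^2 + 6x - 1.
Check: f(7) = -106. ✓

f(x) = -3x^2 + 6x - 1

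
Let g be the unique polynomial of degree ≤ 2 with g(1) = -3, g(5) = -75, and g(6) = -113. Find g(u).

Using the Lagrange interpolation formula with nodes 1, 5, 6:
  L_0(u) = (u - 5)(u - 6) / 20
  L_1(u) = (u - 1)(u - 6) / -4
  L_2(u) = (u - 1)(u - 5) / 5
Then g(u) = -3·L_0(u) - 75·L_1(u) - 113·L_2(u).
Expanding and collecting terms gives g(u) = -4u^2 + 6u - 5.
Check: g(1) = -3. ✓

g(u) = -4u^2 + 6u - 5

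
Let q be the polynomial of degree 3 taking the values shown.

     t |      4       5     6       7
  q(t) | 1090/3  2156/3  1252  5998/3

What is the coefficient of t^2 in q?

-1

Write q(t) = at^3 + bt^2 + ct + d. Substituting each data point gives a linear system:
  64a + 16b + 4c + d = 1090/3
  125a + 25b + 5c + d = 2156/3
  216a + 36b + 6c + d = 1252
  343a + 49b + 7c + d = 5998/3
Solving the system yields a = 6, b = -1, c = -5/3, d = 2.
So q(t) = 6t^3 - t^2 - (5/3)t + 2.
The coefficient of t^2 is -1.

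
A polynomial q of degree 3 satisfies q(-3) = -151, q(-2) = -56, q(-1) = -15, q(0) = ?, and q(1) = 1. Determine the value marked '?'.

On equispaced nodes a degree-3 polynomial has vanishing fourth forward difference, so
  q(-3) - 4·q(-2) + 6·q(-1) - 4·q(0) + q(1) = 0.
Substituting the known values and solving for q(0):
  -4·q(0) = 16
  q(0) = -4.

-4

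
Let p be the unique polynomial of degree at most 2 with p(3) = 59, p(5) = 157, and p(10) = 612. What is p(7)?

Using the Lagrange interpolation formula with nodes 3, 5, 10:
  L_0(u) = (u - 5)(u - 10) / 14
  L_1(u) = (u - 3)(u - 10) / -10
  L_2(u) = (u - 3)(u - 5) / 35
Then p(u) = 59·L_0(u) + 157·L_1(u) + 612·L_2(u).
Expanding and collecting terms gives p(u) = 6u² + u + 2.
Evaluating at u = 7: p(7) = 303.

303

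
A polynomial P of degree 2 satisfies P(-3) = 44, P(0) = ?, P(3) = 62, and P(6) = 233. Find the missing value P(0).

The 3 known points determine the degree-2 polynomial uniquely.
Write P(s) = as^2 + bs + c. Substituting each data point gives a linear system:
  9a - 3b + c = 44
  9a + 3b + c = 62
  36a + 6b + c = 233
Solving the system yields a = 6, b = 3, c = -1.
So P(s) = 6s^2 + 3s - 1.
Then P(0) = -1.

-1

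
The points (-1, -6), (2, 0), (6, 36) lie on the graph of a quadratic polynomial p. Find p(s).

p(s) = s^2 + s - 6

Write p(s) = as^2 + bs + c. Substituting each data point gives a linear system:
  a - b + c = -6
  4a + 2b + c = 0
  36a + 6b + c = 36
Solving the system yields a = 1, b = 1, c = -6.
So p(s) = s^2 + s - 6.
Check: p(2) = 0. ✓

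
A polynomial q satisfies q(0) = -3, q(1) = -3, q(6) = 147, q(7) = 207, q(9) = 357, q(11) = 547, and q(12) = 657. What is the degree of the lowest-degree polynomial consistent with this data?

Divided differences on the nodes 0, 1, 6, 7, 9, 11, 12:
  order 0: -3  -3  147  207  357  547  657
  order 1: 0  30  60  75  95  110
  order 2: 5  5  5  5  5
  order 3: 0  0  0  0
  order 4: 0  0  0
  order 5: 0  0
  order 6: 0
The order-2 divided differences are all 5 (nonzero) and every higher order vanishes, so the data lies on a polynomial of degree exactly 2.

2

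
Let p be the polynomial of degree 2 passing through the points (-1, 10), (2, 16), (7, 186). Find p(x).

p(x) = 4x^2 - 2x + 4

Write p(x) = ax^2 + bx + c. Substituting each data point gives a linear system:
  a - b + c = 10
  4a + 2b + c = 16
  49a + 7b + c = 186
Solving the system yields a = 4, b = -2, c = 4.
So p(x) = 4x² - 2x + 4.
Check: p(7) = 186. ✓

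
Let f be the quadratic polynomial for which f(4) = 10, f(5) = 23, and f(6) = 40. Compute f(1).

Using the Lagrange interpolation formula with nodes 4, 5, 6:
  L_0(x) = (x - 5)(x - 6) / 2
  L_1(x) = (x - 4)(x - 6) / -1
  L_2(x) = (x - 4)(x - 5) / 2
Then f(x) = 10·L_0(x) + 23·L_1(x) + 40·L_2(x).
Expanding and collecting terms gives f(x) = 2x^2 - 5x - 2.
Evaluating at x = 1: f(1) = -5.

-5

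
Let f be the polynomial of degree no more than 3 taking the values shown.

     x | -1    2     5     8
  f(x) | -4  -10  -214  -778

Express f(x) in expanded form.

Write f(x) = ax^3 + bx^2 + cx + d. Substituting each data point gives a linear system:
  -a + b - c + d = -4
  8a + 4b + 2c + d = -10
  125a + 25b + 5c + d = -214
  512a + 64b + 8c + d = -778
Solving the system yields a = -1, b = -5, c = 6, d = 6.
So f(x) = -x³ - 5x² + 6x + 6.
Check: f(2) = -10. ✓

f(x) = -x^3 - 5x^2 + 6x + 6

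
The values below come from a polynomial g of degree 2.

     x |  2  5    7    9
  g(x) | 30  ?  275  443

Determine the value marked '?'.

147

The 3 known points determine the degree-2 polynomial uniquely.
Write g(x) = ax^2 + bx + c. Substituting each data point gives a linear system:
  4a + 2b + c = 30
  49a + 7b + c = 275
  81a + 9b + c = 443
Solving the system yields a = 5, b = 4, c = 2.
So g(x) = 5x² + 4x + 2.
Then g(5) = 147.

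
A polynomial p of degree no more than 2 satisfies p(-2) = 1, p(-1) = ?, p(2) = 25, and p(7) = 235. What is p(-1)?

The 3 known points determine the degree-2 polynomial uniquely.
Write p(n) = an^2 + bn + c. Substituting each data point gives a linear system:
  4a - 2b + c = 1
  4a + 2b + c = 25
  49a + 7b + c = 235
Solving the system yields a = 4, b = 6, c = -3.
So p(n) = 4n^2 + 6n - 3.
Then p(-1) = -5.

-5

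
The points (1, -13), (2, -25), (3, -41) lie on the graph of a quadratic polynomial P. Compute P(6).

Write P(s) = as^2 + bs + c. Substituting each data point gives a linear system:
  a + b + c = -13
  4a + 2b + c = -25
  9a + 3b + c = -41
Solving the system yields a = -2, b = -6, c = -5.
So P(s) = -2s^2 - 6s - 5.
Then P(6) = -113.

-113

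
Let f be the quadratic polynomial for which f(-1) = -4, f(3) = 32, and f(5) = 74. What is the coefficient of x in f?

5

Write f(x) = ax^2 + bx + c. Substituting each data point gives a linear system:
  a - b + c = -4
  9a + 3b + c = 32
  25a + 5b + c = 74
Solving the system yields a = 2, b = 5, c = -1.
So f(x) = 2x^2 + 5x - 1.
The coefficient of x is 5.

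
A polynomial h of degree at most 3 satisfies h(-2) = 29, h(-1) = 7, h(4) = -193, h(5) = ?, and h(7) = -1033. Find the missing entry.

The 4 known points determine the degree-3 polynomial uniquely.
Write h(n) = an^3 + bn^2 + cn + d. Substituting each data point gives a linear system:
  -8a + 4b - 2c + d = 29
  -a + b - c + d = 7
  64a + 16b + 4c + d = -193
  343a + 49b + 7c + d = -1033
Solving the system yields a = -3, b = 0, c = -1, d = 3.
So h(n) = -3n^3 - n + 3.
Then h(5) = -377.

-377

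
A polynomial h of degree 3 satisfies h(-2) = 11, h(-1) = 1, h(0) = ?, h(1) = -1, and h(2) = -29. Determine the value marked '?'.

On equispaced nodes a degree-3 polynomial has vanishing fourth forward difference, so
  h(-2) - 4·h(-1) + 6·h(0) - 4·h(1) + h(2) = 0.
Substituting the known values and solving for h(0):
  6·h(0) = 18
  h(0) = 3.

3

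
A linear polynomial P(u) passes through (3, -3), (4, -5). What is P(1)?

1

Write P(u) = au + b. Substituting each data point gives a linear system:
  3a + b = -3
  4a + b = -5
Solving the system yields a = -2, b = 3.
So P(u) = -2u + 3.
Then P(1) = 1.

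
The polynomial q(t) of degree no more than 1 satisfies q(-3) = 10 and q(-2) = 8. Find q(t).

q(t) = -2t + 4

Write q(t) = at + b. Substituting each data point gives a linear system:
  -3a + b = 10
  -2a + b = 8
Solving the system yields a = -2, b = 4.
So q(t) = -2t + 4.
Check: q(-3) = 10. ✓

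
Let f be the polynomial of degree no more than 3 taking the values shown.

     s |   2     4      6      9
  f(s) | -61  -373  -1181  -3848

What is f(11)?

-6946

Write f(s) = as^3 + bs^2 + cs + d. Substituting each data point gives a linear system:
  8a + 4b + 2c + d = -61
  64a + 16b + 4c + d = -373
  216a + 36b + 6c + d = -1181
  729a + 81b + 9c + d = -3848
Solving the system yields a = -5, b = -2, c = -4, d = -5.
So f(s) = -5s^3 - 2s^2 - 4s - 5.
Then f(11) = -6946.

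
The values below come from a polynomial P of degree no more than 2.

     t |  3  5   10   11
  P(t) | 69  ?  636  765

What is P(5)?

The 3 known points determine the degree-2 polynomial uniquely.
Write P(t) = at^2 + bt + c. Substituting each data point gives a linear system:
  9a + 3b + c = 69
  100a + 10b + c = 636
  121a + 11b + c = 765
Solving the system yields a = 6, b = 3, c = 6.
So P(t) = 6t^2 + 3t + 6.
Then P(5) = 171.

171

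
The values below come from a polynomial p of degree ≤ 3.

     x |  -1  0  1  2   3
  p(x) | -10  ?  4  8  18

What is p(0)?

The 4 known points determine the degree-3 polynomial uniquely.
Write p(x) = ax^3 + bx^2 + cx + d. Substituting each data point gives a linear system:
  -a + b - c + d = -10
  a + b + c + d = 4
  8a + 4b + 2c + d = 8
  27a + 9b + 3c + d = 18
Solving the system yields a = 1, b = -3, c = 6, d = 0.
So p(x) = x^3 - 3x^2 + 6x.
Then p(0) = 0.

0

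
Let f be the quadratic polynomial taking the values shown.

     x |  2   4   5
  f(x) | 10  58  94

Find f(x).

f(x) = 4x^2 - 6

Using the Lagrange interpolation formula with nodes 2, 4, 5:
  L_0(x) = (x - 4)(x - 5) / 6
  L_1(x) = (x - 2)(x - 5) / -2
  L_2(x) = (x - 2)(x - 4) / 3
Then f(x) = 10·L_0(x) + 58·L_1(x) + 94·L_2(x).
Expanding and collecting terms gives f(x) = 4x² - 6.
Check: f(5) = 94. ✓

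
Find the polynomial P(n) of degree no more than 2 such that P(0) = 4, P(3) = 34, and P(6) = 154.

Write P(n) = an^2 + bn + c. Substituting each data point gives a linear system:
  c = 4
  9a + 3b + c = 34
  36a + 6b + c = 154
Solving the system yields a = 5, b = -5, c = 4.
So P(n) = 5n² - 5n + 4.
Check: P(0) = 4. ✓

P(n) = 5n^2 - 5n + 4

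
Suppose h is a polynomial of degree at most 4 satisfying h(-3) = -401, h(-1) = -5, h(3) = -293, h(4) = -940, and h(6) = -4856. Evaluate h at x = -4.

Write h(x) = ax^4 + bx^3 + cx^2 + dx + e. Substituting each data point gives a linear system:
  81a - 27b + 9c - 3d + e = -401
  a - b + c - d + e = -5
  81a + 27b + 9c + 3d + e = -293
  256a + 64b + 16c + 4d + e = -940
  1296a + 216b + 36c + 6d + e = -4856
Solving the system yields a = -4, b = 2, c = -3, d = 0, e = 4.
So h(x) = -4x^4 + 2x^3 - 3x^2 + 4.
Then h(-4) = -1196.

-1196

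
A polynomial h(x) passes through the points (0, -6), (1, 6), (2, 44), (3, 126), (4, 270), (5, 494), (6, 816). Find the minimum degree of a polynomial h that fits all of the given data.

Forward differences of the values at x = 0, 1, 2, 3, 4, 5, 6:
  h  : -6  6  44  126  270  494  816
  Δ  : 12  38  82  144  224  322
  Δ^2: 26  44  62  80  98
  Δ^3: 18  18  18  18
  Δ^4: 0  0  0
  Δ^5: 0  0
  Δ^6: 0
The third differences are constant (18) and nonzero, while all higher differences vanish, so the minimal degree is 3.

3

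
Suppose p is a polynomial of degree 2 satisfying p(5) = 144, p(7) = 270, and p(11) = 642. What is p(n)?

p(n) = 5n^2 + 3n + 4

Write p(n) = an^2 + bn + c. Substituting each data point gives a linear system:
  25a + 5b + c = 144
  49a + 7b + c = 270
  121a + 11b + c = 642
Solving the system yields a = 5, b = 3, c = 4.
So p(n) = 5n² + 3n + 4.
Check: p(5) = 144. ✓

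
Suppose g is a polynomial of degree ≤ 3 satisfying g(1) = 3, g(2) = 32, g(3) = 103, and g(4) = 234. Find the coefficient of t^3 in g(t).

3

Write g(t) = at^3 + bt^2 + ct + d. Substituting each data point gives a linear system:
  a + b + c + d = 3
  8a + 4b + 2c + d = 32
  27a + 9b + 3c + d = 103
  64a + 16b + 4c + d = 234
Solving the system yields a = 3, b = 3, c = -1, d = -2.
So g(t) = 3t^3 + 3t^2 - t - 2.
The leading coefficient is 3.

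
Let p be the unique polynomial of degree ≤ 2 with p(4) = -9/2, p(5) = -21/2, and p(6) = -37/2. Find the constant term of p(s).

Write p(s) = as^2 + bs + c. Substituting each data point gives a linear system:
  16a + 4b + c = -9/2
  25a + 5b + c = -21/2
  36a + 6b + c = -37/2
Solving the system yields a = -1, b = 3, c = -1/2.
So p(s) = -s^2 + 3s - 1/2.
The constant term is -1/2.

-1/2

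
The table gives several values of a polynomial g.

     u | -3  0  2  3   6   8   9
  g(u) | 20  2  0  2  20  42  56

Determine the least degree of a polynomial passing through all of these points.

Divided differences on the nodes -3, 0, 2, 3, 6, 8, 9:
  order 0: 20  2  0  2  20  42  56
  order 1: -6  -1  2  6  11  14
  order 2: 1  1  1  1  1
  order 3: 0  0  0  0
  order 4: 0  0  0
  order 5: 0  0
  order 6: 0
The order-2 divided differences are all 1 (nonzero) and every higher order vanishes, so the data lies on a polynomial of degree exactly 2.

2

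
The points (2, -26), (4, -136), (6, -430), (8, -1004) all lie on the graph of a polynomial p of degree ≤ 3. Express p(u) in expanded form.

Using the Lagrange interpolation formula with nodes 2, 4, 6, 8:
  L_0(u) = (u - 4)(u - 6)(u - 8) / -48
  L_1(u) = (u - 2)(u - 6)(u - 8) / 16
  L_2(u) = (u - 2)(u - 4)(u - 8) / -16
  L_3(u) = (u - 2)(u - 4)(u - 6) / 48
Then p(u) = -26·L_0(u) - 136·L_1(u) - 430·L_2(u) - 1004·L_3(u).
Expanding and collecting terms gives p(u) = -2u³ + u² - 5u - 4.
Check: p(4) = -136. ✓

p(u) = -2u^3 + u^2 - 5u - 4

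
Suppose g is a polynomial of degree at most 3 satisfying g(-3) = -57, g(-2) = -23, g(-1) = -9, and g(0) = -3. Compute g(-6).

Using the Lagrange interpolation formula with nodes -3, -2, -1, 0:
  L_0(x) = (x + 2)(x + 1)x / -6
  L_1(x) = (x + 3)(x + 1)x / 2
  L_2(x) = (x + 3)(x + 2)x / -2
  L_3(x) = (x + 3)(x + 2)(x + 1) / 6
Then g(x) = -57·L_0(x) - 23·L_1(x) - 9·L_2(x) - 3·L_3(x).
Expanding and collecting terms gives g(x) = 2x^3 + 2x^2 + 6x - 3.
Evaluating at x = -6: g(-6) = -399.

-399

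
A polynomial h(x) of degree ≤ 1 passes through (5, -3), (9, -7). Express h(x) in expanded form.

h(x) = -x + 2

Using the Lagrange interpolation formula with nodes 5, 9:
  L_0(x) = (x - 9) / -4
  L_1(x) = (x - 5) / 4
Then h(x) = -3·L_0(x) - 7·L_1(x).
Expanding and collecting terms gives h(x) = -x + 2.
Check: h(9) = -7. ✓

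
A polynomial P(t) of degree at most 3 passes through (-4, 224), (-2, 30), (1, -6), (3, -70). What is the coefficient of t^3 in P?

Write P(t) = at^3 + bt^2 + ct + d. Substituting each data point gives a linear system:
  -64a + 16b - 4c + d = 224
  -8a + 4b - 2c + d = 30
  a + b + c + d = -6
  27a + 9b + 3c + d = -70
Solving the system yields a = -3, b = 2, c = -1, d = -4.
So P(t) = -3t^3 + 2t^2 - t - 4.
The leading coefficient is -3.

-3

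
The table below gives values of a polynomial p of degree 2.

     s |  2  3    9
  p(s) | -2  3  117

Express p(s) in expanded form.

Using the Lagrange interpolation formula with nodes 2, 3, 9:
  L_0(s) = (s - 3)(s - 9) / 7
  L_1(s) = (s - 2)(s - 9) / -6
  L_2(s) = (s - 2)(s - 3) / 42
Then p(s) = -2·L_0(s) + 3·L_1(s) + 117·L_2(s).
Expanding and collecting terms gives p(s) = 2s^2 - 5s.
Check: p(3) = 3. ✓

p(s) = 2s^2 - 5s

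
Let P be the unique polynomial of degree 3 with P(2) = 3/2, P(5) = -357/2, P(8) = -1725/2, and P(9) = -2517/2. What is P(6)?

Write P(u) = au^3 + bu^2 + cu + d. Substituting each data point gives a linear system:
  8a + 4b + 2c + d = 3/2
  125a + 25b + 5c + d = -357/2
  512a + 64b + 8c + d = -1725/2
  729a + 81b + 9c + d = -2517/2
Solving the system yields a = -2, b = 2, c = 4, d = 3/2.
So P(u) = -2u^3 + 2u^2 + 4u + 3/2.
Then P(6) = -669/2.

-669/2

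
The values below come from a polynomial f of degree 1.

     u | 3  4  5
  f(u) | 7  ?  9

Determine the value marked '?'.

The 2 known points determine the degree-1 polynomial uniquely.
Write f(u) = au + b. Substituting each data point gives a linear system:
  3a + b = 7
  5a + b = 9
Solving the system yields a = 1, b = 4.
So f(u) = u + 4.
Then f(4) = 8.

8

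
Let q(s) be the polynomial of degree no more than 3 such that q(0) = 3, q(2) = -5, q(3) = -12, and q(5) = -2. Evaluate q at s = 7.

Using the Lagrange interpolation formula with nodes 0, 2, 3, 5:
  L_0(s) = (s - 2)(s - 3)(s - 5) / -30
  L_1(s) = s(s - 3)(s - 5) / 6
  L_2(s) = s(s - 2)(s - 5) / -6
  L_3(s) = s(s - 2)(s - 3) / 30
Then q(s) = 3·L_0(s) - 5·L_1(s) - 12·L_2(s) - 2·L_3(s).
Expanding and collecting terms gives q(s) = s³ - 6s² + 4s + 3.
Evaluating at s = 7: q(7) = 80.

80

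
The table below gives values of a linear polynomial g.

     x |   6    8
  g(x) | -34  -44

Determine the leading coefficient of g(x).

Write g(x) = ax + b. Substituting each data point gives a linear system:
  6a + b = -34
  8a + b = -44
Solving the system yields a = -5, b = -4.
So g(x) = -5x - 4.
The leading coefficient is -5.

-5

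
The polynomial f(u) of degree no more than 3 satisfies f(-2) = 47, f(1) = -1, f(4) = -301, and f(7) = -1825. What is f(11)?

-7441

Using the Lagrange interpolation formula with nodes -2, 1, 4, 7:
  L_0(u) = (u - 1)(u - 4)(u - 7) / -162
  L_1(u) = (u + 2)(u - 4)(u - 7) / 54
  L_2(u) = (u + 2)(u - 1)(u - 7) / -54
  L_3(u) = (u + 2)(u - 1)(u - 4) / 162
Then f(u) = 47·L_0(u) - 1·L_1(u) - 301·L_2(u) - 1825·L_3(u).
Expanding and collecting terms gives f(u) = -6u³ + 4u² + 6u - 5.
Evaluating at u = 11: f(11) = -7441.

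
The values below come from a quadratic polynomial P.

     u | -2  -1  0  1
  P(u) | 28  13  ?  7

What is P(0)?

On equispaced nodes a degree-2 polynomial has vanishing third forward difference, so
  - P(-2) + 3·P(-1) - 3·P(0) + P(1) = 0.
Substituting the known values and solving for P(0):
  -3·P(0) = -18
  P(0) = 6.

6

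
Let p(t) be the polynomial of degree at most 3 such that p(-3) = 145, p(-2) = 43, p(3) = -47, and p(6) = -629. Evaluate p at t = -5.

625

Write p(t) = at^3 + bt^2 + ct + d. Substituting each data point gives a linear system:
  -27a + 9b - 3c + d = 145
  -8a + 4b - 2c + d = 43
  27a + 9b + 3c + d = -47
  216a + 36b + 6c + d = -629
Solving the system yields a = -4, b = 6, c = 4, d = -5.
So p(t) = -4t³ + 6t² + 4t - 5.
Then p(-5) = 625.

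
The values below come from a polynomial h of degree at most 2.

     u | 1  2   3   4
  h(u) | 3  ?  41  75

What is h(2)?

17

On equispaced nodes a degree-2 polynomial has vanishing third forward difference, so
  - h(1) + 3·h(2) - 3·h(3) + h(4) = 0.
Substituting the known values and solving for h(2):
  3·h(2) = 51
  h(2) = 17.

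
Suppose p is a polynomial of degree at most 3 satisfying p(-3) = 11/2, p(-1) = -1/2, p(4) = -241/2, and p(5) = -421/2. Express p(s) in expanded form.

Write p(s) = as^3 + bs^2 + cs + d. Substituting each data point gives a linear system:
  -27a + 9b - 3c + d = 11/2
  -a + b - c + d = -1/2
  64a + 16b + 4c + d = -241/2
  125a + 25b + 5c + d = -421/2
Solving the system yields a = -1, b = -3, c = -2, d = -1/2.
So p(s) = -s^3 - 3s^2 - 2s - 1/2.
Check: p(5) = -421/2. ✓

p(s) = -s^3 - 3s^2 - 2s - 1/2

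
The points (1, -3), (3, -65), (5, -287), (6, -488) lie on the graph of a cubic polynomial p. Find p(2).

-20

Using the Lagrange interpolation formula with nodes 1, 3, 5, 6:
  L_0(x) = (x - 3)(x - 5)(x - 6) / -40
  L_1(x) = (x - 1)(x - 5)(x - 6) / 12
  L_2(x) = (x - 1)(x - 3)(x - 6) / -8
  L_3(x) = (x - 1)(x - 3)(x - 5) / 15
Then p(x) = -3·L_0(x) - 65·L_1(x) - 287·L_2(x) - 488·L_3(x).
Expanding and collecting terms gives p(x) = -2x^3 - 2x^2 + 3x - 2.
Evaluating at x = 2: p(2) = -20.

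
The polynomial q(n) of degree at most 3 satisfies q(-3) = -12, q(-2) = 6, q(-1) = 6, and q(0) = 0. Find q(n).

Write q(n) = an^3 + bn^2 + cn + d. Substituting each data point gives a linear system:
  -27a + 9b - 3c + d = -12
  -8a + 4b - 2c + d = 6
  -a + b - c + d = 6
  d = 0
Solving the system yields a = 2, b = 3, c = -5, d = 0.
So q(n) = 2n³ + 3n² - 5n.
Check: q(0) = 0. ✓

q(n) = 2n^3 + 3n^2 - 5n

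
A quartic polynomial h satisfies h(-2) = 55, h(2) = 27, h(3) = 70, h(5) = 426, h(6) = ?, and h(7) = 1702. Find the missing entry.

The 5 known points determine the degree-4 polynomial uniquely.
Write h(s) = as^4 + bs^3 + cs^2 + ds + e. Substituting each data point gives a linear system:
  16a - 8b + 4c - 2d + e = 55
  16a + 8b + 4c + 2d + e = 27
  81a + 27b + 9c + 3d + e = 70
  625a + 125b + 25c + 5d + e = 426
  2401a + 343b + 49c + 7d + e = 1702
Solving the system yields a = 1, b = -3, c = 6, d = 5, e = 1.
So h(s) = s⁴ - 3s³ + 6s² + 5s + 1.
Then h(6) = 895.

895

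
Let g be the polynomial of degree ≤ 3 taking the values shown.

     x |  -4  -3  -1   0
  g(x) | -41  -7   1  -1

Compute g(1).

9

Write g(x) = ax^3 + bx^2 + cx + d. Substituting each data point gives a linear system:
  -64a + 16b - 4c + d = -41
  -27a + 9b - 3c + d = -7
  -a + b - c + d = 1
  d = -1
Solving the system yields a = 2, b = 6, c = 2, d = -1.
So g(x) = 2x³ + 6x² + 2x - 1.
Then g(1) = 9.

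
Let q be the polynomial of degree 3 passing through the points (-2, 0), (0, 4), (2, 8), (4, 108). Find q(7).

Using the Lagrange interpolation formula with nodes -2, 0, 2, 4:
  L_0(x) = x(x - 2)(x - 4) / -48
  L_1(x) = (x + 2)(x - 2)(x - 4) / 16
  L_2(x) = (x + 2)x(x - 4) / -16
  L_3(x) = (x + 2)x(x - 2) / 48
Then q(x) = 0·L_0(x) + 4·L_1(x) + 8·L_2(x) + 108·L_3(x).
Expanding and collecting terms gives q(x) = 2x^3 - 6x + 4.
Evaluating at x = 7: q(7) = 648.

648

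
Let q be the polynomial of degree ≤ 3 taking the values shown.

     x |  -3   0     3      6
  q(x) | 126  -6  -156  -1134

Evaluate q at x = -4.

Write q(x) = ax^3 + bx^2 + cx + d. Substituting each data point gives a linear system:
  -27a + 9b - 3c + d = 126
  d = -6
  27a + 9b + 3c + d = -156
  216a + 36b + 6c + d = -1134
Solving the system yields a = -5, b = -1, c = -2, d = -6.
So q(x) = -5x^3 - x^2 - 2x - 6.
Then q(-4) = 306.

306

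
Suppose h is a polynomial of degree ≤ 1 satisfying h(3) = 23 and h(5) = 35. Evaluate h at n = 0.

Write h(n) = an + b. Substituting each data point gives a linear system:
  3a + b = 23
  5a + b = 35
Solving the system yields a = 6, b = 5.
So h(n) = 6n + 5.
Then h(0) = 5.

5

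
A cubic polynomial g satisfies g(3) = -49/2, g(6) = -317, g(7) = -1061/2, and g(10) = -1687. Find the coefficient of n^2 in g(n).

Write g(n) = an^3 + bn^2 + cn + d. Substituting each data point gives a linear system:
  27a + 9b + 3c + d = -49/2
  216a + 36b + 6c + d = -317
  343a + 49b + 7c + d = -1061/2
  1000a + 100b + 10c + d = -1687
Solving the system yields a = -2, b = 3, c = 3/2, d = -2.
So g(n) = -2n^3 + 3n^2 + (3/2)n - 2.
The coefficient of n^2 is 3.

3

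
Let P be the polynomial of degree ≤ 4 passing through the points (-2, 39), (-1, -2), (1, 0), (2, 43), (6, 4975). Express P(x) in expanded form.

P(x) = 4x^4 - 6x^2 + x + 1

Write P(x) = ax^4 + bx^3 + cx^2 + dx + e. Substituting each data point gives a linear system:
  16a - 8b + 4c - 2d + e = 39
  a - b + c - d + e = -2
  a + b + c + d + e = 0
  16a + 8b + 4c + 2d + e = 43
  1296a + 216b + 36c + 6d + e = 4975
Solving the system yields a = 4, b = 0, c = -6, d = 1, e = 1.
So P(x) = 4x^4 - 6x^2 + x + 1.
Check: P(6) = 4975. ✓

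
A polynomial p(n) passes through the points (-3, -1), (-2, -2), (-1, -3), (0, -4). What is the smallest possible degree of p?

1

Forward differences of the values at n = -3, -2, -1, 0:
  p  : -1  -2  -3  -4
  Δ  : -1  -1  -1
  Δ^2: 0  0
  Δ^3: 0
The first differences are constant (-1) and nonzero, while all higher differences vanish, so the minimal degree is 1.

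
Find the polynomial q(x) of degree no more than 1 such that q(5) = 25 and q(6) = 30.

q(x) = 5x

Write q(x) = ax + b. Substituting each data point gives a linear system:
  5a + b = 25
  6a + b = 30
Solving the system yields a = 5, b = 0.
So q(x) = 5x.
Check: q(5) = 25. ✓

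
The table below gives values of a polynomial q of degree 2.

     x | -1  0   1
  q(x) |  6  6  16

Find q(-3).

Forward differences of the values at x = -1, 0, 1:
  q  : 6  6  16
  Δ  : 0  10
  Δ^2: 10
The second differences are constant, confirming degree 2.
Interpolating (Newton forward form) and evaluating at x = -3 gives q(-3) = 36.

36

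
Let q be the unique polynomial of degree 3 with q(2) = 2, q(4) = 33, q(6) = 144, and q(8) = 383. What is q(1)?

3/2

Using the Lagrange interpolation formula with nodes 2, 4, 6, 8:
  L_0(u) = (u - 4)(u - 6)(u - 8) / -48
  L_1(u) = (u - 2)(u - 6)(u - 8) / 16
  L_2(u) = (u - 2)(u - 4)(u - 8) / -16
  L_3(u) = (u - 2)(u - 4)(u - 6) / 48
Then q(u) = 2·L_0(u) + 33·L_1(u) + 144·L_2(u) + 383·L_3(u).
Expanding and collecting terms gives q(u) = u^3 - 2u^2 - (1/2)u + 3.
Evaluating at u = 1: q(1) = 3/2.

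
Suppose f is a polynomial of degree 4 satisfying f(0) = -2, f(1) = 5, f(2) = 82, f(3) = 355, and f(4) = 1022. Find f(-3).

217

Using the Lagrange interpolation formula with nodes 0, 1, 2, 3, 4:
  L_0(u) = (u - 1)(u - 2)(u - 3)(u - 4) / 24
  L_1(u) = u(u - 2)(u - 3)(u - 4) / -6
  L_2(u) = u(u - 1)(u - 3)(u - 4) / 4
  L_3(u) = u(u - 1)(u - 2)(u - 4) / -6
  L_4(u) = u(u - 1)(u - 2)(u - 3) / 24
Then f(u) = -2·L_0(u) + 5·L_1(u) + 82·L_2(u) + 355·L_3(u) + 1022·L_4(u).
Expanding and collecting terms gives f(u) = 3u^4 + 3u^3 + 5u^2 - 4u - 2.
Evaluating at u = -3: f(-3) = 217.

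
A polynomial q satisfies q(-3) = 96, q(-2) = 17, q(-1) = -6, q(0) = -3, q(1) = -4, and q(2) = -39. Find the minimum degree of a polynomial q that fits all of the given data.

3

Forward differences of the values at s = -3, -2, -1, 0, 1, 2:
  q  : 96  17  -6  -3  -4  -39
  Δ  : -79  -23  3  -1  -35
  Δ^2: 56  26  -4  -34
  Δ^3: -30  -30  -30
  Δ^4: 0  0
  Δ^5: 0
The third differences are constant (-30) and nonzero, while all higher differences vanish, so the minimal degree is 3.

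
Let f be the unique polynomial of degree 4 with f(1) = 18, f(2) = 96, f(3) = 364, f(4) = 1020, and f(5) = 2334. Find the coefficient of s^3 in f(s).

Write f(s) = as^4 + bs^3 + cs^2 + ds + e. Substituting each data point gives a linear system:
  a + b + c + d + e = 18
  16a + 8b + 4c + 2d + e = 96
  81a + 27b + 9c + 3d + e = 364
  256a + 64b + 16c + 4d + e = 1020
  625a + 125b + 25c + 5d + e = 2334
Solving the system yields a = 3, b = 3, c = 2, d = 6, e = 4.
So f(s) = 3s⁴ + 3s³ + 2s² + 6s + 4.
The coefficient of s^3 is 3.

3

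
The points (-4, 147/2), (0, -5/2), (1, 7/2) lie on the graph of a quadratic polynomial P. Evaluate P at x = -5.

235/2

Using the Lagrange interpolation formula with nodes -4, 0, 1:
  L_0(x) = x(x - 1) / 20
  L_1(x) = (x + 4)(x - 1) / -4
  L_2(x) = (x + 4)x / 5
Then P(x) = 147/2·L_0(x) - 5/2·L_1(x) + 7/2·L_2(x).
Expanding and collecting terms gives P(x) = 5x² + x - 5/2.
Evaluating at x = -5: P(-5) = 235/2.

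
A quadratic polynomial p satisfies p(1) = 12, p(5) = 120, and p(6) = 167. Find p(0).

Write p(x) = ax^2 + bx + c. Substituting each data point gives a linear system:
  a + b + c = 12
  25a + 5b + c = 120
  36a + 6b + c = 167
Solving the system yields a = 4, b = 3, c = 5.
So p(x) = 4x^2 + 3x + 5.
Then p(0) = 5.

5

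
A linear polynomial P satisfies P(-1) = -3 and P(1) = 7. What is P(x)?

P(x) = 5x + 2

Using the Lagrange interpolation formula with nodes -1, 1:
  L_0(x) = (x - 1) / -2
  L_1(x) = (x + 1) / 2
Then P(x) = -3·L_0(x) + 7·L_1(x).
Expanding and collecting terms gives P(x) = 5x + 2.
Check: P(1) = 7. ✓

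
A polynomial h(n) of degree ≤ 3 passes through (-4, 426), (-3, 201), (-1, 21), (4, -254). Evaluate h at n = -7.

Using the Lagrange interpolation formula with nodes -4, -3, -1, 4:
  L_0(n) = (n + 3)(n + 1)(n - 4) / -24
  L_1(n) = (n + 4)(n + 1)(n - 4) / 14
  L_2(n) = (n + 4)(n + 3)(n - 4) / -30
  L_3(n) = (n + 4)(n + 3)(n + 1) / 280
Then h(n) = 426·L_0(n) + 201·L_1(n) + 21·L_2(n) - 254·L_3(n).
Expanding and collecting terms gives h(n) = -5n³ + 5n² - 5n + 6.
Evaluating at n = -7: h(-7) = 2001.

2001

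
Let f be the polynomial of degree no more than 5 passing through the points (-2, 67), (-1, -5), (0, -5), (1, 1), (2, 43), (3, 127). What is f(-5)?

5335

Forward differences of the values at t = -2, -1, 0, 1, 2, 3:
  f  : 67  -5  -5  1  43  127
  Δ  : -72  0  6  42  84
  Δ^2: 72  6  36  42
  Δ^3: -66  30  6
  Δ^4: 96  -24
  Δ^5: -120
The fifth differences are constant, confirming degree 5.
Interpolating (Newton forward form) and evaluating at t = -5 gives f(-5) = 5335.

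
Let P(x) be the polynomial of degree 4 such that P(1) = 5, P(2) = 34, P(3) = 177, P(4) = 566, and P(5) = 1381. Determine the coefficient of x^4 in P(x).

Write P(x) = ax^4 + bx^3 + cx^2 + dx + e. Substituting each data point gives a linear system:
  a + b + c + d + e = 5
  16a + 8b + 4c + 2d + e = 34
  81a + 27b + 9c + 3d + e = 177
  256a + 64b + 16c + 4d + e = 566
  625a + 125b + 25c + 5d + e = 1381
Solving the system yields a = 2, b = 2, c = -5, d = 0, e = 6.
So P(x) = 2x^4 + 2x^3 - 5x^2 + 6.
The leading coefficient is 2.

2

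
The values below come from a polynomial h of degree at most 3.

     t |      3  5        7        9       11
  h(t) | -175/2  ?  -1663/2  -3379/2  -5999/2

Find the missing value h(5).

-659/2

The 4 known points determine the degree-3 polynomial uniquely.
Write h(t) = at^3 + bt^2 + ct + d. Substituting each data point gives a linear system:
  27a + 9b + 3c + d = -175/2
  343a + 49b + 7c + d = -1663/2
  729a + 81b + 9c + d = -3379/2
  1331a + 121b + 11c + d = -5999/2
Solving the system yields a = -2, b = -5/2, c = -3, d = -2.
So h(t) = -2t^3 - (5/2)t^2 - 3t - 2.
Then h(5) = -659/2.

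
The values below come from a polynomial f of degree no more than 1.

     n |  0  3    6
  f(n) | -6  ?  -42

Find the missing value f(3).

-24

On equispaced nodes a degree-1 polynomial has vanishing second forward difference, so
  f(0) - 2·f(3) + f(6) = 0.
Substituting the known values and solving for f(3):
  -2·f(3) = 48
  f(3) = -24.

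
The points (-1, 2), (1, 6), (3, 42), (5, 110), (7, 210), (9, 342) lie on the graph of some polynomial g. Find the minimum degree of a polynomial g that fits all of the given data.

2

Forward differences of the values at t = -1, 1, 3, 5, 7, 9:
  g  : 2  6  42  110  210  342
  Δ  : 4  36  68  100  132
  Δ^2: 32  32  32  32
  Δ^3: 0  0  0
  Δ^4: 0  0
  Δ^5: 0
The second differences are constant (32) and nonzero, while all higher differences vanish, so the minimal degree is 2.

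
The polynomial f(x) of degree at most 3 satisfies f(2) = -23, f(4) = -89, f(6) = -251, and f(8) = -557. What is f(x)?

f(x) = -x^3 - 5x - 5

Write f(x) = ax^3 + bx^2 + cx + d. Substituting each data point gives a linear system:
  8a + 4b + 2c + d = -23
  64a + 16b + 4c + d = -89
  216a + 36b + 6c + d = -251
  512a + 64b + 8c + d = -557
Solving the system yields a = -1, b = 0, c = -5, d = -5.
So f(x) = -x^3 - 5x - 5.
Check: f(8) = -557. ✓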